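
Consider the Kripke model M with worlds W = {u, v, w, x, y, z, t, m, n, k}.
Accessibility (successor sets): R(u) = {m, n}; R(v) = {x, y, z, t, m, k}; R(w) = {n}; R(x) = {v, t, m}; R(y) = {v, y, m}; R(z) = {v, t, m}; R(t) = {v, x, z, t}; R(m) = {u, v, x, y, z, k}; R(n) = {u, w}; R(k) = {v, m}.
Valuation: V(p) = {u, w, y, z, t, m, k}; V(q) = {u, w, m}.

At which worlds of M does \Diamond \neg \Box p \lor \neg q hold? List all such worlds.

Recall that \Box ψ holds at a world iff ψ holds at every accessible world, and \Diamond ψ holds iff ψ holds at some accessible world.
Let φ = \Diamond \neg \Box p \lor \neg q. Evaluate φ at each world:
  u (successors {m, n}): φ is true.
  v (successors {x, y, z, t, m, k}): φ is true.
  w (successors {n}): φ is false.
  x (successors {v, t, m}): φ is true.
  y (successors {v, y, m}): φ is true.
  z (successors {v, t, m}): φ is true.
  t (successors {v, x, z, t}): φ is true.
  m (successors {u, v, x, y, z, k}): φ is true.
  n (successors {u, w}): φ is true.
  k (successors {v, m}): φ is true.
For instance, at u:
  At u: \Diamond \neg \Box p is true, \neg q is false, so \Diamond \neg \Box p \lor \neg q is true.
    At u: \Diamond \neg \Box p requires \neg \Box p at some successor in {m, n}.
      \neg \Box p holds at m, so \Diamond \neg \Box p is true at u.
Satisfying worlds: {u, v, x, y, z, t, m, n, k}

u, v, x, y, z, t, m, n, k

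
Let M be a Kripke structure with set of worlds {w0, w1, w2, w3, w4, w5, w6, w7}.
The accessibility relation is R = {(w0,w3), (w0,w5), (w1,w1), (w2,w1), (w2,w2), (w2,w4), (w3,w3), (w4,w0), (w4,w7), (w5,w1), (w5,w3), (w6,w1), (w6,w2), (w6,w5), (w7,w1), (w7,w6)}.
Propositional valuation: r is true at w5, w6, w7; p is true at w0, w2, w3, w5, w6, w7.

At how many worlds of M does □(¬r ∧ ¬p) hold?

Let φ = □(¬r ∧ ¬p). Evaluate φ at each world:
  w0 (successors {w3, w5}): φ is false.
  w1 (successors {w1}): φ is true.
  w2 (successors {w1, w2, w4}): φ is false.
  w3 (successors {w3}): φ is false.
  w4 (successors {w0, w7}): φ is false.
  w5 (successors {w1, w3}): φ is false.
  w6 (successors {w1, w2, w5}): φ is false.
  w7 (successors {w1, w6}): φ is false.
For instance, at w0:
  At w0: □(¬r ∧ ¬p) requires ¬r ∧ ¬p at every successor {w3, w5}.
    ¬r ∧ ¬p fails at w3, so □(¬r ∧ ¬p) is false at w0.
Satisfying worlds: {w1}

1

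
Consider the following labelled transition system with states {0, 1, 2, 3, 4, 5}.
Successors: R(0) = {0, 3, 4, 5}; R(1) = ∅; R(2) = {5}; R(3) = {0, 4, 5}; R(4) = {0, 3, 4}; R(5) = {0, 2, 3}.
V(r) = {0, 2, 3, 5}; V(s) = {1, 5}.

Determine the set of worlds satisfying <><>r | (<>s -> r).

Let φ = <><>r | (<>s -> r). Evaluate φ at each world:
  0 (successors {0, 3, 4, 5}): φ is true.
  1 (successors ∅): φ is true.
  2 (successors {5}): φ is true.
  3 (successors {0, 4, 5}): φ is true.
  4 (successors {0, 3, 4}): φ is true.
  5 (successors {0, 2, 3}): φ is true.
For instance, at 4:
  At 4: <><>r is true, <>s -> r is true, so <><>r | (<>s -> r) is true.
    At 4: <><>r requires <>r at some successor in {0, 3, 4}.
      <>r holds at 0, so <><>r is true at 4.
    At 4: <>s is false, r is false, so <>s -> r is true.
      At 4: <>s requires s at some successor in {0, 3, 4}.
        At 0: s is false.
        At 3: s is false.
        At 4: s is false.
      So <>s is false at 4.
Satisfying worlds: {0, 1, 2, 3, 4, 5}

0, 1, 2, 3, 4, 5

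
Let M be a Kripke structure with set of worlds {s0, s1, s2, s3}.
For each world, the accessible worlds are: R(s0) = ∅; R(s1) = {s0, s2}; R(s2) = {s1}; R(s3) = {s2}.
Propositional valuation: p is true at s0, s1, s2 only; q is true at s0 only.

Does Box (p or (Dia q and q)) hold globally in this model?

Recall that Box ψ holds at a world iff ψ holds at every accessible world, and Dia ψ holds iff ψ holds at some accessible world.
Let φ = Box (p or (Dia q and q)). Evaluate φ at each world:
  s0 (successors ∅): φ is true.
  s1 (successors {s0, s2}): φ is true.
  s2 (successors {s1}): φ is true.
  s3 (successors {s2}): φ is true.
For instance, at s3:
  At s3: Box (p or (Dia q and q)) requires p or (Dia q and q) at every successor {s2}.
      At s2: p is true, Dia q and q is false, so p or (Dia q and q) is true.
  So Box (p or (Dia q and q)) is true at s3.

Yes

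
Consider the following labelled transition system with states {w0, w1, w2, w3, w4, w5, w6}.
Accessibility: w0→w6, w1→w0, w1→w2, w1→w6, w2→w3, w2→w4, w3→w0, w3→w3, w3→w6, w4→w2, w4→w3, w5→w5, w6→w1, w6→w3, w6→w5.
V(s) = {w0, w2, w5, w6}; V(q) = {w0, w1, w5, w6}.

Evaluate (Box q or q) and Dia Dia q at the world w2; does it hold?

At w2: Box q or q is false, Dia Dia q is true, so (Box q or q) and Dia Dia q is false.
  At w2: Box q is false, q is false, so Box q or q is false.
    At w2: Box q requires q at every successor {w3, w4}.
      q fails at w3, so Box q is false at w2.
  At w2: Dia Dia q requires Dia q at some successor in {w3, w4}.
    Dia q holds at w3, so Dia Dia q is true at w2.
      At w3: Dia q requires q at some successor in {w0, w3, w6}.
        q holds at w0, so Dia q is true at w3.

No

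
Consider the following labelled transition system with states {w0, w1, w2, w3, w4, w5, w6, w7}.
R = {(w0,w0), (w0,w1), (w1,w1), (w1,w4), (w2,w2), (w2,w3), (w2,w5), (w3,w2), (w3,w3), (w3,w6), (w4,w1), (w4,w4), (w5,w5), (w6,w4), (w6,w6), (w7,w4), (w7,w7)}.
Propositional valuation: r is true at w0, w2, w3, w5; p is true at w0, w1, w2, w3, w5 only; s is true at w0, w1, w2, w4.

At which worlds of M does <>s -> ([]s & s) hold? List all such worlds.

w0, w1, w4, w5

Let φ = <>s -> ([]s & s). Evaluate φ at each world:
  w0 (successors {w0, w1}): φ is true.
  w1 (successors {w1, w4}): φ is true.
  w2 (successors {w2, w3, w5}): φ is false.
  w3 (successors {w2, w3, w6}): φ is false.
  w4 (successors {w1, w4}): φ is true.
  w5 (successors {w5}): φ is true.
  w6 (successors {w4, w6}): φ is false.
  w7 (successors {w4, w7}): φ is false.
For instance, at w4:
  At w4: <>s is true, []s & s is true, so <>s -> ([]s & s) is true.
    At w4: <>s requires s at some successor in {w1, w4}.
      s holds at w1, so <>s is true at w4.
    At w4: []s is true, s is true, so []s & s is true.
      At w4: []s requires s at every successor {w1, w4}.
        At w1: s is true.
        At w4: s is true.
      So []s is true at w4.
Satisfying worlds: {w0, w1, w4, w5}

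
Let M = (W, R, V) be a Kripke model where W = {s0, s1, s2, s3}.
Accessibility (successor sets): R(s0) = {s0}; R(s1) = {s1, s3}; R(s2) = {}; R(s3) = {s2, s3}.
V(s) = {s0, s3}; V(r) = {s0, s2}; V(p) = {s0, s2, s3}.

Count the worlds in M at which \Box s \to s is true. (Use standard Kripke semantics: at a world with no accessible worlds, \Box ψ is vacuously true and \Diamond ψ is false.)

3

Let φ = \Box s \to s. Evaluate φ at each world:
  s0 (successors {s0}): φ is true.
  s1 (successors {s1, s3}): φ is true.
  s2 (successors ∅): φ is false.
  s3 (successors {s2, s3}): φ is true.
For instance, at s3:
  At s3: \Box s is false, s is true, so \Box s \to s is true.
    At s3: \Box s requires s at every successor {s2, s3}.
      s fails at s2, so \Box s is false at s3.
Satisfying worlds: {s0, s1, s3}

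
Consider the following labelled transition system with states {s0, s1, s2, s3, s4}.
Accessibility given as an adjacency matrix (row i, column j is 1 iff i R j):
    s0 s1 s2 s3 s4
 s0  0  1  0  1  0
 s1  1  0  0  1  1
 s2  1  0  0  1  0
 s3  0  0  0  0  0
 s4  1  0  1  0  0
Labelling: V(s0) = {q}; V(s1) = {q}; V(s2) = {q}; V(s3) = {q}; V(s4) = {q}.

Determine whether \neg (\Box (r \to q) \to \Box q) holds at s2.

No

Recall that \Box ψ holds at a world iff ψ holds at every accessible world, and \Diamond ψ holds iff ψ holds at some accessible world.
At s2: \Box (r \to q) \to \Box q is true, so \neg (\Box (r \to q) \to \Box q) is false.
  At s2: \Box (r \to q) is true, \Box q is true, so \Box (r \to q) \to \Box q is true.
    At s2: \Box (r \to q) requires r \to q at every successor {s0, s3}.
      At s0: r \to q is true.
      At s3: r \to q is true.
    So \Box (r \to q) is true at s2.
    At s2: \Box q requires q at every successor {s0, s3}.
      At s0: q is true.
      At s3: q is true.
    So \Box q is true at s2.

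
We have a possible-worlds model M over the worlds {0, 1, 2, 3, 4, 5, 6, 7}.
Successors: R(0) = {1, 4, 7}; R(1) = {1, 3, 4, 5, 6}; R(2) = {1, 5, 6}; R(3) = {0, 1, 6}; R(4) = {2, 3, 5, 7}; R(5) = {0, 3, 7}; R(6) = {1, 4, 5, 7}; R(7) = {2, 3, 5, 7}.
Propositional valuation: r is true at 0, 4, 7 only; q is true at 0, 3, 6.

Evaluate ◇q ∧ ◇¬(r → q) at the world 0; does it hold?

At 0: ◇q is false, ◇¬(r → q) is true, so ◇q ∧ ◇¬(r → q) is false.
  At 0: ◇q requires q at some successor in {1, 4, 7}.
    At 1: q is false.
    At 4: q is false.
    At 7: q is false.
  So ◇q is false at 0.
  At 0: ◇¬(r → q) requires ¬(r → q) at some successor in {1, 4, 7}.
    ¬(r → q) holds at 4, so ◇¬(r → q) is true at 0.

No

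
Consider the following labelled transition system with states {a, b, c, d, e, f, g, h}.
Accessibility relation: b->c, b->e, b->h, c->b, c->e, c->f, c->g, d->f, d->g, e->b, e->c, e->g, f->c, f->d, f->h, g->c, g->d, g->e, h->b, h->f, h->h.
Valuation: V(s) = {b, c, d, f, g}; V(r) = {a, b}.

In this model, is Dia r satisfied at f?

Recall that Dia ψ holds at a world iff ψ holds at some accessible world.
At f: Dia r requires r at some successor in {c, d, h}.
  At c: r is false.
  At d: r is false.
  At h: r is false.
So Dia r is false at f.

No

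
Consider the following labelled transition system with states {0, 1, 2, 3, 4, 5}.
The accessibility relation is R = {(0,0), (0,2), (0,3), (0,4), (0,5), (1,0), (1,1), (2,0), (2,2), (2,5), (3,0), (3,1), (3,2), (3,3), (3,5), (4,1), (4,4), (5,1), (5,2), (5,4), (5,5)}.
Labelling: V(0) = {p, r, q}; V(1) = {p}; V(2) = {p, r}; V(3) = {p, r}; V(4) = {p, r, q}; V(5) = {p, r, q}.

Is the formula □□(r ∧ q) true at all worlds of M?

Let φ = □□(r ∧ q). Evaluate φ at each world:
  0 (successors {0, 2, 3, 4, 5}): φ is false.
  1 (successors {0, 1}): φ is false.
  2 (successors {0, 2, 5}): φ is false.
  3 (successors {0, 1, 2, 3, 5}): φ is false.
  4 (successors {1, 4}): φ is false.
  5 (successors {1, 2, 4, 5}): φ is false.
Detail at 0 (counterexample):
  At 0: □□(r ∧ q) requires □(r ∧ q) at every successor {0, 2, 3, 4, 5}.
    □(r ∧ q) fails at 0, so □□(r ∧ q) is false at 0.
      At 0: □(r ∧ q) requires r ∧ q at every successor {0, 2, 3, 4, 5}.
        r ∧ q fails at 2, so □(r ∧ q) is false at 0.

No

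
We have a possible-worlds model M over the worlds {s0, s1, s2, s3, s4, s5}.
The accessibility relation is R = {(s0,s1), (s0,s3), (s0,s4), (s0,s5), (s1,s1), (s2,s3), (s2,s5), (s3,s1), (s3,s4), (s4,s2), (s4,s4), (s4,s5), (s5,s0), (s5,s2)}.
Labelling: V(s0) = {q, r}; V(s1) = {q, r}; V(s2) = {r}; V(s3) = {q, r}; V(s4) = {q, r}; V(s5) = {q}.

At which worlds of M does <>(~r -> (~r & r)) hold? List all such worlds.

Let φ = <>(~r -> (~r & r)). Evaluate φ at each world:
  s0 (successors {s1, s3, s4, s5}): φ is true.
  s1 (successors {s1}): φ is true.
  s2 (successors {s3, s5}): φ is true.
  s3 (successors {s1, s4}): φ is true.
  s4 (successors {s2, s4, s5}): φ is true.
  s5 (successors {s0, s2}): φ is true.
For instance, at s5:
  At s5: <>(~r -> (~r & r)) requires ~r -> (~r & r) at some successor in {s0, s2}.
    ~r -> (~r & r) holds at s0, so <>(~r -> (~r & r)) is true at s5.
Satisfying worlds: {s0, s1, s2, s3, s4, s5}

s0, s1, s2, s3, s4, s5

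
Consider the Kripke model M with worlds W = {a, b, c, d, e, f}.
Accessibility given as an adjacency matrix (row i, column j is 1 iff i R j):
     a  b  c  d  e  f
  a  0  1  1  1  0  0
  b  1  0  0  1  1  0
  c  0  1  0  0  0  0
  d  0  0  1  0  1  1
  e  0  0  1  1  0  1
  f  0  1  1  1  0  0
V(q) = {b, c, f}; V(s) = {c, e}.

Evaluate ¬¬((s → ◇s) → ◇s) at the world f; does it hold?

Recall that ◇ψ holds at a world iff ψ holds at some accessible world.
At f: ¬((s → ◇s) → ◇s) is false, so ¬¬((s → ◇s) → ◇s) is true.
  At f: (s → ◇s) → ◇s is true, so ¬((s → ◇s) → ◇s) is false.
    At f: s → ◇s is true, ◇s is true, so (s → ◇s) → ◇s is true.
      At f: s is false, ◇s is true, so s → ◇s is true.
      At f: ◇s requires s at some successor in {b, c, d}.
        s holds at c, so ◇s is true at f.

Yes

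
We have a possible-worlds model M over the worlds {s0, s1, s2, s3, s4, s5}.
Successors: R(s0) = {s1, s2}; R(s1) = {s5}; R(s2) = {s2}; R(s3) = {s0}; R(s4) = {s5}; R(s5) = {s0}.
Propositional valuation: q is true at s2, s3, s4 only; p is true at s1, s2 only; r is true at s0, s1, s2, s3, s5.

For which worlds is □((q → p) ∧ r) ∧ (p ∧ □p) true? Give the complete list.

Let φ = □((q → p) ∧ r) ∧ (p ∧ □p). Evaluate φ at each world:
  s0 (successors {s1, s2}): φ is false.
  s1 (successors {s5}): φ is false.
  s2 (successors {s2}): φ is true.
  s3 (successors {s0}): φ is false.
  s4 (successors {s5}): φ is false.
  s5 (successors {s0}): φ is false.
For instance, at s5:
  At s5: □((q → p) ∧ r) is true, p ∧ □p is false, so □((q → p) ∧ r) ∧ (p ∧ □p) is false.
    At s5: □((q → p) ∧ r) requires (q → p) ∧ r at every successor {s0}.
      At s0: (q → p) ∧ r is true.
    So □((q → p) ∧ r) is true at s5.
    At s5: p is false, □p is false, so p ∧ □p is false.
      At s5: □p requires p at every successor {s0}.
        p fails at s0, so □p is false at s5.
Satisfying worlds: {s2}

s2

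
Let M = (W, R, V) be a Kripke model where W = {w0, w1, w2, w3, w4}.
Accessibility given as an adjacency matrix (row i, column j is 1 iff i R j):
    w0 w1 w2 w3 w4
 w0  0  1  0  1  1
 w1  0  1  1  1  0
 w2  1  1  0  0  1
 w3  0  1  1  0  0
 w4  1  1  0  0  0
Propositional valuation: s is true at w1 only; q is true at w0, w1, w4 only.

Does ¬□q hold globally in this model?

No

Let φ = ¬□q. Evaluate φ at each world:
  w0 (successors {w1, w3, w4}): φ is true.
  w1 (successors {w1, w2, w3}): φ is true.
  w2 (successors {w0, w1, w4}): φ is false.
  w3 (successors {w1, w2}): φ is true.
  w4 (successors {w0, w1}): φ is false.
Detail at w2 (counterexample):
  At w2: □q is true, so ¬□q is false.
    At w2: □q requires q at every successor {w0, w1, w4}.
      At w0: q is true.
      At w1: q is true.
      At w4: q is true.
    So □q is true at w2.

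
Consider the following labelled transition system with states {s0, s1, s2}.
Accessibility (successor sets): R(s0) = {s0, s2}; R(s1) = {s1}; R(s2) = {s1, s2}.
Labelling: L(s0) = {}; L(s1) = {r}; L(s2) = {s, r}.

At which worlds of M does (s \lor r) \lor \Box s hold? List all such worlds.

Let φ = (s \lor r) \lor \Box s. Evaluate φ at each world:
  s0 (successors {s0, s2}): φ is false.
  s1 (successors {s1}): φ is true.
  s2 (successors {s1, s2}): φ is true.
For instance, at s0:
  At s0: s \lor r is false, \Box s is false, so (s \lor r) \lor \Box s is false.
    At s0: \Box s requires s at every successor {s0, s2}.
      s fails at s0, so \Box s is false at s0.
Satisfying worlds: {s1, s2}

s1, s2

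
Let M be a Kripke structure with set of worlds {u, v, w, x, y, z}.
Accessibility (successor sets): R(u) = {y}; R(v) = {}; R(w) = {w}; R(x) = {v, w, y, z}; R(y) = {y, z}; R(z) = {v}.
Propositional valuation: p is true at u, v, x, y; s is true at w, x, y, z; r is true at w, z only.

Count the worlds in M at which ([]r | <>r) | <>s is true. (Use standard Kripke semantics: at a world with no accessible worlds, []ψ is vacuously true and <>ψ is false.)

5

Let φ = ([]r | <>r) | <>s. Evaluate φ at each world:
  u (successors {y}): φ is true.
  v (successors ∅): φ is true.
  w (successors {w}): φ is true.
  x (successors {v, w, y, z}): φ is true.
  y (successors {y, z}): φ is true.
  z (successors {v}): φ is false.
For instance, at w:
  At w: []r | <>r is true, <>s is true, so ([]r | <>r) | <>s is true.
    At w: []r is true, <>r is true, so []r | <>r is true.
      At w: []r requires r at every successor {w}.
        At w: r is true.
      So []r is true at w.
      At w: <>r requires r at some successor in {w}.
        r holds at w, so <>r is true at w.
    At w: <>s requires s at some successor in {w}.
      s holds at w, so <>s is true at w.
Satisfying worlds: {u, v, w, x, y}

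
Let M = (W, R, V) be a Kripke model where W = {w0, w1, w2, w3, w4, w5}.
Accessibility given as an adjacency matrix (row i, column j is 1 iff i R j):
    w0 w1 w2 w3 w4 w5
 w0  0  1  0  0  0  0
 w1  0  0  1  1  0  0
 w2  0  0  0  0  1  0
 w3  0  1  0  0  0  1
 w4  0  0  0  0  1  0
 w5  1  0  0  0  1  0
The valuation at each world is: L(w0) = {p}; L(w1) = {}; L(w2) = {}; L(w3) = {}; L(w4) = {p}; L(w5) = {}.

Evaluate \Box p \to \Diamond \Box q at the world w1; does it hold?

At w1: \Box p is false, \Diamond \Box q is false, so \Box p \to \Diamond \Box q is true.
  At w1: \Box p requires p at every successor {w2, w3}.
    p fails at w2, so \Box p is false at w1.
  At w1: \Diamond \Box q requires \Box q at some successor in {w2, w3}.
    At w2: \Box q is false.
    At w3: \Box q is false.
  So \Diamond \Box q is false at w1.

Yes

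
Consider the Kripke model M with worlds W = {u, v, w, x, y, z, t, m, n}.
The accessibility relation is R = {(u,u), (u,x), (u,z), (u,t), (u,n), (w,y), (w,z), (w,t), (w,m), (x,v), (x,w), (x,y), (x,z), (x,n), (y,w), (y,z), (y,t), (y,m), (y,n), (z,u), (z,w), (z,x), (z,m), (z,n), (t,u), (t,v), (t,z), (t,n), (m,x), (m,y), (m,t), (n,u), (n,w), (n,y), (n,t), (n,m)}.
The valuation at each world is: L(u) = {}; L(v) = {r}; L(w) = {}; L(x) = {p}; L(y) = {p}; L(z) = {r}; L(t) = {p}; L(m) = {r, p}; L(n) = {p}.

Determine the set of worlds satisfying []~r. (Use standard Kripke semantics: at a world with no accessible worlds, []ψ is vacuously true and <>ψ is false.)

v, m

Let φ = []~r. Evaluate φ at each world:
  u (successors {u, x, z, t, n}): φ is false.
  v (successors ∅): φ is true.
  w (successors {y, z, t, m}): φ is false.
  x (successors {v, w, y, z, n}): φ is false.
  y (successors {w, z, t, m, n}): φ is false.
  z (successors {u, w, x, m, n}): φ is false.
  t (successors {u, v, z, n}): φ is false.
  m (successors {x, y, t}): φ is true.
  n (successors {u, w, y, t, m}): φ is false.
For instance, at w:
  At w: []~r requires ~r at every successor {y, z, t, m}.
    ~r fails at z, so []~r is false at w.
Satisfying worlds: {v, m}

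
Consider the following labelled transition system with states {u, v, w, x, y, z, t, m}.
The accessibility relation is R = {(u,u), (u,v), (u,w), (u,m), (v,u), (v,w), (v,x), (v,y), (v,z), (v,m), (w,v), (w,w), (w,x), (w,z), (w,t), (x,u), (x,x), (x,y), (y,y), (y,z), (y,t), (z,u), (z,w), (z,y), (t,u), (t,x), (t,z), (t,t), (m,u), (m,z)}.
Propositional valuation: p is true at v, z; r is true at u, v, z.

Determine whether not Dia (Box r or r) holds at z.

Recall that Box ψ holds at a world iff ψ holds at every accessible world, and Dia ψ holds iff ψ holds at some accessible world.
At z: Dia (Box r or r) is true, so not Dia (Box r or r) is false.
  At z: Dia (Box r or r) requires Box r or r at some successor in {u, w, y}.
    Box r or r holds at u, so Dia (Box r or r) is true at z.
      At u: Box r is false, r is true, so Box r or r is true.

No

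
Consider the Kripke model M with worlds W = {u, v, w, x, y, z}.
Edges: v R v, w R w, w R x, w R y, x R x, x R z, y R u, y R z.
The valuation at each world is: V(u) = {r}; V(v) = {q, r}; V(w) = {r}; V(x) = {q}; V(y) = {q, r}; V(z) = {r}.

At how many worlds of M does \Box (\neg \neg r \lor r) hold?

Let φ = \Box (\neg \neg r \lor r). Evaluate φ at each world:
  u (successors ∅): φ is true.
  v (successors {v}): φ is true.
  w (successors {w, x, y}): φ is false.
  x (successors {x, z}): φ is false.
  y (successors {u, z}): φ is true.
  z (successors ∅): φ is true.
For instance, at w:
  At w: \Box (\neg \neg r \lor r) requires \neg \neg r \lor r at every successor {w, x, y}.
    \neg \neg r \lor r fails at x, so \Box (\neg \neg r \lor r) is false at w.
Satisfying worlds: {u, v, y, z}

4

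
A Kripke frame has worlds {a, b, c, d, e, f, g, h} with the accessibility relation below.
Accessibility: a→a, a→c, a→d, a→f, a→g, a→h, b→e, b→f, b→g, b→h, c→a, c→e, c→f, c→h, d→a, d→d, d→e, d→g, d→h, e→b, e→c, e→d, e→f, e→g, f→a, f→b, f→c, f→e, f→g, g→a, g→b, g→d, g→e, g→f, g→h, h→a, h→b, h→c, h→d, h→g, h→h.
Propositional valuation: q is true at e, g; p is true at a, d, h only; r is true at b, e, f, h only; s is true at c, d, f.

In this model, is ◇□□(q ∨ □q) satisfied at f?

Recall that □ψ holds at a world iff ψ holds at every accessible world, and ◇ψ holds iff ψ holds at some accessible world.
At f: ◇□□(q ∨ □q) requires □□(q ∨ □q) at some successor in {a, b, c, e, g}.
  At a: □□(q ∨ □q) is false.
  At b: □□(q ∨ □q) is false.
  At c: □□(q ∨ □q) is false.
  At e: □□(q ∨ □q) is false.
  At g: □□(q ∨ □q) is false.
So ◇□□(q ∨ □q) is false at f.

No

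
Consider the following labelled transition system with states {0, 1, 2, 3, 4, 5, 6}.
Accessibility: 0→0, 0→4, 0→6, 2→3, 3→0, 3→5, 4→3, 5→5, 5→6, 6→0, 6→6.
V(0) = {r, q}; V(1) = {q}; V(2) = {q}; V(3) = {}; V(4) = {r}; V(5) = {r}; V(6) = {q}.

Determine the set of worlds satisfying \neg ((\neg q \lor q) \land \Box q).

0, 2, 3, 4, 5

Let φ = \neg ((\neg q \lor q) \land \Box q). Evaluate φ at each world:
  0 (successors {0, 4, 6}): φ is true.
  1 (successors ∅): φ is false.
  2 (successors {3}): φ is true.
  3 (successors {0, 5}): φ is true.
  4 (successors {3}): φ is true.
  5 (successors {5, 6}): φ is true.
  6 (successors {0, 6}): φ is false.
For instance, at 2:
  At 2: (\neg q \lor q) \land \Box q is false, so \neg ((\neg q \lor q) \land \Box q) is true.
    At 2: \neg q \lor q is true, \Box q is false, so (\neg q \lor q) \land \Box q is false.
      At 2: \Box q requires q at every successor {3}.
        q fails at 3, so \Box q is false at 2.
Satisfying worlds: {0, 2, 3, 4, 5}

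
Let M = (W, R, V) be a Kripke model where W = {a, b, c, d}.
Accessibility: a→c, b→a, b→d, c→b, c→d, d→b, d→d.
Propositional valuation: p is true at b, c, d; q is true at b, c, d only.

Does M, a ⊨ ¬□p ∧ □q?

No

Recall that □ψ holds at a world iff ψ holds at every accessible world, and ◇ψ holds iff ψ holds at some accessible world.
At a: ¬□p is false, □q is true, so ¬□p ∧ □q is false.
  At a: □p is true, so ¬□p is false.
    At a: □p requires p at every successor {c}.
      At c: p is true.
    So □p is true at a.
  At a: □q requires q at every successor {c}.
    At c: q is true.
  So □q is true at a.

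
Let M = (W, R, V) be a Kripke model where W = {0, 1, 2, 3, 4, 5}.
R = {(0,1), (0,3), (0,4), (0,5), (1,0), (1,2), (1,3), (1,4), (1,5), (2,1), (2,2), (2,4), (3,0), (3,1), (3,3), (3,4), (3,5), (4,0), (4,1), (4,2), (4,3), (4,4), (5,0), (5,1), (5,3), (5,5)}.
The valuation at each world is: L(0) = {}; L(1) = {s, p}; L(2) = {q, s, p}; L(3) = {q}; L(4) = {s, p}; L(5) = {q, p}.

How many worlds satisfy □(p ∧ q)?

Recall that □ψ holds at a world iff ψ holds at every accessible world, and ◇ψ holds iff ψ holds at some accessible world.
Let φ = □(p ∧ q). Evaluate φ at each world:
  0 (successors {1, 3, 4, 5}): φ is false.
  1 (successors {0, 2, 3, 4, 5}): φ is false.
  2 (successors {1, 2, 4}): φ is false.
  3 (successors {0, 1, 3, 4, 5}): φ is false.
  4 (successors {0, 1, 2, 3, 4}): φ is false.
  5 (successors {0, 1, 3, 5}): φ is false.
For instance, at 1:
  At 1: □(p ∧ q) requires p ∧ q at every successor {0, 2, 3, 4, 5}.
    p ∧ q fails at 0, so □(p ∧ q) is false at 1.
Satisfying worlds: none.

0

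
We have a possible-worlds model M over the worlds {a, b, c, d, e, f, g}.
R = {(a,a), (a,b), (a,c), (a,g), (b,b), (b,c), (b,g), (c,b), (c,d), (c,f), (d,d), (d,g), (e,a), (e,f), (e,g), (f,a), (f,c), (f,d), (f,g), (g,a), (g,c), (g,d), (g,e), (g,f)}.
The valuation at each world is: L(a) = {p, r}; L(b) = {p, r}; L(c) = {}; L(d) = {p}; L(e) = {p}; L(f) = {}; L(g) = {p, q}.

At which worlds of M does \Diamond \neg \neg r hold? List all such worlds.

a, b, c, e, f, g

Let φ = \Diamond \neg \neg r. Evaluate φ at each world:
  a (successors {a, b, c, g}): φ is true.
  b (successors {b, c, g}): φ is true.
  c (successors {b, d, f}): φ is true.
  d (successors {d, g}): φ is false.
  e (successors {a, f, g}): φ is true.
  f (successors {a, c, d, g}): φ is true.
  g (successors {a, c, d, e, f}): φ is true.
For instance, at a:
  At a: \Diamond \neg \neg r requires \neg \neg r at some successor in {a, b, c, g}.
    \neg \neg r holds at a, so \Diamond \neg \neg r is true at a.
Satisfying worlds: {a, b, c, e, f, g}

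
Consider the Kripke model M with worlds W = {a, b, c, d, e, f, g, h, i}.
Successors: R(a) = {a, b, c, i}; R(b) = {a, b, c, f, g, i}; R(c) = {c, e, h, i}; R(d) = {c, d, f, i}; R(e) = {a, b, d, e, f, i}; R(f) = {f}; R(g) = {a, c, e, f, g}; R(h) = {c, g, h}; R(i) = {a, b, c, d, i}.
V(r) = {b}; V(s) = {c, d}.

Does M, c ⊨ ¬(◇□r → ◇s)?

At c: ◇□r → ◇s is true, so ¬(◇□r → ◇s) is false.
  At c: ◇□r is false, ◇s is true, so ◇□r → ◇s is true.
    At c: ◇□r requires □r at some successor in {c, e, h, i}.
      At c: □r is false.
      At e: □r is false.
      At h: □r is false.
      At i: □r is false.
    So ◇□r is false at c.
    At c: ◇s requires s at some successor in {c, e, h, i}.
      s holds at c, so ◇s is true at c.

No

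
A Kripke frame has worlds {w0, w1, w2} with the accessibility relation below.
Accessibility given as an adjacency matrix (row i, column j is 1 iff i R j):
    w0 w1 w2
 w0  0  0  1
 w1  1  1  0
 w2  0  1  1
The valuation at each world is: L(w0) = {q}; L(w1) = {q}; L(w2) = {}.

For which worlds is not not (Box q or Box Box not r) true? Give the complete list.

Recall that Box ψ holds at a world iff ψ holds at every accessible world, and Dia ψ holds iff ψ holds at some accessible world.
Let φ = not not (Box q or Box Box not r). Evaluate φ at each world:
  w0 (successors {w2}): φ is true.
  w1 (successors {w0, w1}): φ is true.
  w2 (successors {w1, w2}): φ is true.
For instance, at w2:
  At w2: not (Box q or Box Box not r) is false, so not not (Box q or Box Box not r) is true.
    At w2: Box q or Box Box not r is true, so not (Box q or Box Box not r) is false.
      At w2: Box q is false, Box Box not r is true, so Box q or Box Box not r is true.
Satisfying worlds: {w0, w1, w2}

w0, w1, w2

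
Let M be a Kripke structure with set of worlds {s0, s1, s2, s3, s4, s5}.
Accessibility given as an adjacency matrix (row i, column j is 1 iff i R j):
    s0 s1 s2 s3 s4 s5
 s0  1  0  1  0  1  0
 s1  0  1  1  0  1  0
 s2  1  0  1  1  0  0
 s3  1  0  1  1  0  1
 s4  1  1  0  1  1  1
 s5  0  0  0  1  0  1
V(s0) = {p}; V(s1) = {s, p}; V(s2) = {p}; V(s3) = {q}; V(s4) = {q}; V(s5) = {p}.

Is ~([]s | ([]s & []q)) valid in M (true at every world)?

Let φ = ~([]s | ([]s & []q)). Evaluate φ at each world:
  s0 (successors {s0, s2, s4}): φ is true.
  s1 (successors {s1, s2, s4}): φ is true.
  s2 (successors {s0, s2, s3}): φ is true.
  s3 (successors {s0, s2, s3, s5}): φ is true.
  s4 (successors {s0, s1, s3, s4, s5}): φ is true.
  s5 (successors {s3, s5}): φ is true.
For instance, at s5:
  At s5: []s | ([]s & []q) is false, so ~([]s | ([]s & []q)) is true.
    At s5: []s is false, []s & []q is false, so []s | ([]s & []q) is false.
      At s5: []s requires s at every successor {s3, s5}.
        s fails at s3, so []s is false at s5.
      At s5: []s is false, []q is false, so []s & []q is false.

Yes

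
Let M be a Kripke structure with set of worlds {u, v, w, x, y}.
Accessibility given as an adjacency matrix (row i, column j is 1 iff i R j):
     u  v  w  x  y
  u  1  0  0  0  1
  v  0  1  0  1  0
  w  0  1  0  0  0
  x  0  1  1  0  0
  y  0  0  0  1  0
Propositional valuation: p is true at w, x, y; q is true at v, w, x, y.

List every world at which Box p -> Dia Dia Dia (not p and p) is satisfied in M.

u, v, w, x

Let φ = Box p -> Dia Dia Dia (not p and p). Evaluate φ at each world:
  u (successors {u, y}): φ is true.
  v (successors {v, x}): φ is true.
  w (successors {v}): φ is true.
  x (successors {v, w}): φ is true.
  y (successors {x}): φ is false.
For instance, at y:
  At y: Box p is true, Dia Dia Dia (not p and p) is false, so Box p -> Dia Dia Dia (not p and p) is false.
    At y: Box p requires p at every successor {x}.
      At x: p is true.
    So Box p is true at y.
    At y: Dia Dia Dia (not p and p) requires Dia Dia (not p and p) at some successor in {x}.
      At x: Dia Dia (not p and p) is false.
    So Dia Dia Dia (not p and p) is false at y.
Satisfying worlds: {u, v, w, x}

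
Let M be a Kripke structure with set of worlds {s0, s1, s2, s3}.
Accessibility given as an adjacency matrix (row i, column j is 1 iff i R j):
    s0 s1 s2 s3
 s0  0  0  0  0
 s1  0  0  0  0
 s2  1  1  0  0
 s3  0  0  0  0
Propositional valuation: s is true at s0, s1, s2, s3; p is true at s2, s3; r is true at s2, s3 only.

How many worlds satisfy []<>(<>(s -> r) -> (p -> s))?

3

Recall that []ψ holds at a world iff ψ holds at every accessible world, and <>ψ holds iff ψ holds at some accessible world.
Let φ = []<>(<>(s -> r) -> (p -> s)). Evaluate φ at each world:
  s0 (successors ∅): φ is true.
  s1 (successors ∅): φ is true.
  s2 (successors {s0, s1}): φ is false.
  s3 (successors ∅): φ is true.
For instance, at s2:
  At s2: []<>(<>(s -> r) -> (p -> s)) requires <>(<>(s -> r) -> (p -> s)) at every successor {s0, s1}.
    <>(<>(s -> r) -> (p -> s)) fails at s0, so []<>(<>(s -> r) -> (p -> s)) is false at s2.
      At s0: no accessible worlds, so <>(<>(s -> r) -> (p -> s)) is false.
Satisfying worlds: {s0, s1, s3}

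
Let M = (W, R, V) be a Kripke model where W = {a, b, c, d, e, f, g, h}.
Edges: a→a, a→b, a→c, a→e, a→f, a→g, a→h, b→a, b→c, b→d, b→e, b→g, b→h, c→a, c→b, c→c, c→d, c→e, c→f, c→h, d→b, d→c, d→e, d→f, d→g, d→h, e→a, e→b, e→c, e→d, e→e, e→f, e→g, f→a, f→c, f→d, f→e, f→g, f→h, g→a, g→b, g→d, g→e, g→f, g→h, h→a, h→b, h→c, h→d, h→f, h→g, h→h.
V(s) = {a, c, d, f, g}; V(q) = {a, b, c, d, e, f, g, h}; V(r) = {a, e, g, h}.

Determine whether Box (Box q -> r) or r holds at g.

Yes

At g: Box (Box q -> r) is false, r is true, so Box (Box q -> r) or r is true.
  At g: Box (Box q -> r) requires Box q -> r at every successor {a, b, d, e, f, h}.
    Box q -> r fails at b, so Box (Box q -> r) is false at g.
      At b: Box q is true, r is false, so Box q -> r is false.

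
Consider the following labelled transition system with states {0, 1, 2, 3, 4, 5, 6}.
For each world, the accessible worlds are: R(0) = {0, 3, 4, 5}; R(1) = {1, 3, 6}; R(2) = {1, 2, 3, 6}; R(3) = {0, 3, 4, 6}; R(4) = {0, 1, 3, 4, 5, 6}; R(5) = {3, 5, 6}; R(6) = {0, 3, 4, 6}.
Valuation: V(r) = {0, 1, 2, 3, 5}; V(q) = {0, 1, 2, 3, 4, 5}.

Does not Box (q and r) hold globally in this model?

Let φ = not Box (q and r). Evaluate φ at each world:
  0 (successors {0, 3, 4, 5}): φ is true.
  1 (successors {1, 3, 6}): φ is true.
  2 (successors {1, 2, 3, 6}): φ is true.
  3 (successors {0, 3, 4, 6}): φ is true.
  4 (successors {0, 1, 3, 4, 5, 6}): φ is true.
  5 (successors {3, 5, 6}): φ is true.
  6 (successors {0, 3, 4, 6}): φ is true.
For instance, at 5:
  At 5: Box (q and r) is false, so not Box (q and r) is true.
    At 5: Box (q and r) requires q and r at every successor {3, 5, 6}.
      q and r fails at 6, so Box (q and r) is false at 5.

Yes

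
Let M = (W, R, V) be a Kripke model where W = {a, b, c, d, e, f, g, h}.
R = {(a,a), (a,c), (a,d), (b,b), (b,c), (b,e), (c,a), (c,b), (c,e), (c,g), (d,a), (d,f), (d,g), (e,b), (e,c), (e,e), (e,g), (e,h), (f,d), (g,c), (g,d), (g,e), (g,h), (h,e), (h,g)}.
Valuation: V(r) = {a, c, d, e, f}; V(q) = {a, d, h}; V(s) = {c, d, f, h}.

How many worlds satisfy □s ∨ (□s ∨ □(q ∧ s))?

Let φ = □s ∨ (□s ∨ □(q ∧ s)). Evaluate φ at each world:
  a (successors {a, c, d}): φ is false.
  b (successors {b, c, e}): φ is false.
  c (successors {a, b, e, g}): φ is false.
  d (successors {a, f, g}): φ is false.
  e (successors {b, c, e, g, h}): φ is false.
  f (successors {d}): φ is true.
  g (successors {c, d, e, h}): φ is false.
  h (successors {e, g}): φ is false.
For instance, at f:
  At f: □s is true, □s ∨ □(q ∧ s) is true, so □s ∨ (□s ∨ □(q ∧ s)) is true.
    At f: □s requires s at every successor {d}.
      At d: s is true.
    So □s is true at f.
    At f: □s is true, □(q ∧ s) is true, so □s ∨ □(q ∧ s) is true.
      At f: □s requires s at every successor {d}.
        At d: s is true.
      So □s is true at f.
      At f: □(q ∧ s) requires q ∧ s at every successor {d}.
        At d: q ∧ s is true.
      So □(q ∧ s) is true at f.
Satisfying worlds: {f}

1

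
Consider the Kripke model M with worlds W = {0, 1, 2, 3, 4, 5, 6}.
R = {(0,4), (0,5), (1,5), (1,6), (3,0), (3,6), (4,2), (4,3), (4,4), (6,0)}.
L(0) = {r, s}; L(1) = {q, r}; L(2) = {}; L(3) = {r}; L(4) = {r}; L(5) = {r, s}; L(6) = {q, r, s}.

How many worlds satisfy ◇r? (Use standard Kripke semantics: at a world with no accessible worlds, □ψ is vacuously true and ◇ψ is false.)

5

Recall that ◇ψ holds at a world iff ψ holds at some accessible world.
Let φ = ◇r. Evaluate φ at each world:
  0 (successors {4, 5}): φ is true.
  1 (successors {5, 6}): φ is true.
  2 (successors ∅): φ is false.
  3 (successors {0, 6}): φ is true.
  4 (successors {2, 3, 4}): φ is true.
  5 (successors ∅): φ is false.
  6 (successors {0}): φ is true.
For instance, at 3:
  At 3: ◇r requires r at some successor in {0, 6}.
    r holds at 0, so ◇r is true at 3.
Satisfying worlds: {0, 1, 3, 4, 6}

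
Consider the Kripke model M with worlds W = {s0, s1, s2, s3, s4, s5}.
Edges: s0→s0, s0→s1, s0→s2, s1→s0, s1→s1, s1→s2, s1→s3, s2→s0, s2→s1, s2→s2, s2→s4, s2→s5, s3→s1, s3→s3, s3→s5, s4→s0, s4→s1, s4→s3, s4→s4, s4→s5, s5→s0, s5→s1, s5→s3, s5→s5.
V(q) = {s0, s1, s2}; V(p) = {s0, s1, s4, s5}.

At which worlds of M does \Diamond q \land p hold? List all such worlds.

s0, s1, s4, s5

Let φ = \Diamond q \land p. Evaluate φ at each world:
  s0 (successors {s0, s1, s2}): φ is true.
  s1 (successors {s0, s1, s2, s3}): φ is true.
  s2 (successors {s0, s1, s2, s4, s5}): φ is false.
  s3 (successors {s1, s3, s5}): φ is false.
  s4 (successors {s0, s1, s3, s4, s5}): φ is true.
  s5 (successors {s0, s1, s3, s5}): φ is true.
For instance, at s4:
  At s4: \Diamond q is true, p is true, so \Diamond q \land p is true.
    At s4: \Diamond q requires q at some successor in {s0, s1, s3, s4, s5}.
      q holds at s0, so \Diamond q is true at s4.
Satisfying worlds: {s0, s1, s4, s5}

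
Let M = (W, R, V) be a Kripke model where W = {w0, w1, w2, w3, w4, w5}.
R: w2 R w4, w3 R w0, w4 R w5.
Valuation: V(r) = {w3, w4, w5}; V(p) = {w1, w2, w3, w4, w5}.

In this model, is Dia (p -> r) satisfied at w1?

No

At w1: no accessible worlds, so Dia (p -> r) is false.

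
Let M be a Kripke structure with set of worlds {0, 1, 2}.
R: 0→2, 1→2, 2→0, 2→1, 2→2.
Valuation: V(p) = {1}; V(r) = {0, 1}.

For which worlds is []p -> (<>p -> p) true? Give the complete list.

Let φ = []p -> (<>p -> p). Evaluate φ at each world:
  0 (successors {2}): φ is true.
  1 (successors {2}): φ is true.
  2 (successors {0, 1, 2}): φ is true.
For instance, at 2:
  At 2: []p is false, <>p -> p is false, so []p -> (<>p -> p) is true.
    At 2: []p requires p at every successor {0, 1, 2}.
      p fails at 0, so []p is false at 2.
    At 2: <>p is true, p is false, so <>p -> p is false.
      At 2: <>p requires p at some successor in {0, 1, 2}.
        p holds at 1, so <>p is true at 2.
Satisfying worlds: {0, 1, 2}

0, 1, 2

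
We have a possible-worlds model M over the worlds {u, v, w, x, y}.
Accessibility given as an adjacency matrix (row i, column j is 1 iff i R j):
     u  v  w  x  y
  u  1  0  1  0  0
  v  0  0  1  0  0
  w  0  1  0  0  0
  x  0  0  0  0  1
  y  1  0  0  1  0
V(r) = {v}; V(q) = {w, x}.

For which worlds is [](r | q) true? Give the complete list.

v, w

Let φ = [](r | q). Evaluate φ at each world:
  u (successors {u, w}): φ is false.
  v (successors {w}): φ is true.
  w (successors {v}): φ is true.
  x (successors {y}): φ is false.
  y (successors {u, x}): φ is false.
For instance, at x:
  At x: [](r | q) requires r | q at every successor {y}.
    r | q fails at y, so [](r | q) is false at x.
Satisfying worlds: {v, w}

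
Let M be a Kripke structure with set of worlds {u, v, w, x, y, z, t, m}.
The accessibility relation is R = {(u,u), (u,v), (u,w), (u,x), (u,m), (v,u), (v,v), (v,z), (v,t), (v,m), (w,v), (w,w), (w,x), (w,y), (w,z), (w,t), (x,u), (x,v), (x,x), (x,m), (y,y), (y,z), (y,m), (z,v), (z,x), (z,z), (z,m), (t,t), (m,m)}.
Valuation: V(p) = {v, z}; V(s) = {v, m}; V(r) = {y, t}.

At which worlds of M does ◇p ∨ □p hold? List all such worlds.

u, v, w, x, y, z

Recall that □ψ holds at a world iff ψ holds at every accessible world, and ◇ψ holds iff ψ holds at some accessible world.
Let φ = ◇p ∨ □p. Evaluate φ at each world:
  u (successors {u, v, w, x, m}): φ is true.
  v (successors {u, v, z, t, m}): φ is true.
  w (successors {v, w, x, y, z, t}): φ is true.
  x (successors {u, v, x, m}): φ is true.
  y (successors {y, z, m}): φ is true.
  z (successors {v, x, z, m}): φ is true.
  t (successors {t}): φ is false.
  m (successors {m}): φ is false.
For instance, at z:
  At z: ◇p is true, □p is false, so ◇p ∨ □p is true.
    At z: ◇p requires p at some successor in {v, x, z, m}.
      p holds at v, so ◇p is true at z.
    At z: □p requires p at every successor {v, x, z, m}.
      p fails at x, so □p is false at z.
Satisfying worlds: {u, v, w, x, y, z}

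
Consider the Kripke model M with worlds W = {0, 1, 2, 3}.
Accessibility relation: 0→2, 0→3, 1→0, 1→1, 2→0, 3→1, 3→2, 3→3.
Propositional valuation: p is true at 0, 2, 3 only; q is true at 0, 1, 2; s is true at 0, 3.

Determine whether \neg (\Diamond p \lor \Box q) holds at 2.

No

Recall that \Box ψ holds at a world iff ψ holds at every accessible world, and \Diamond ψ holds iff ψ holds at some accessible world.
At 2: \Diamond p \lor \Box q is true, so \neg (\Diamond p \lor \Box q) is false.
  At 2: \Diamond p is true, \Box q is true, so \Diamond p \lor \Box q is true.
    At 2: \Diamond p requires p at some successor in {0}.
      p holds at 0, so \Diamond p is true at 2.
    At 2: \Box q requires q at every successor {0}.
      At 0: q is true.
    So \Box q is true at 2.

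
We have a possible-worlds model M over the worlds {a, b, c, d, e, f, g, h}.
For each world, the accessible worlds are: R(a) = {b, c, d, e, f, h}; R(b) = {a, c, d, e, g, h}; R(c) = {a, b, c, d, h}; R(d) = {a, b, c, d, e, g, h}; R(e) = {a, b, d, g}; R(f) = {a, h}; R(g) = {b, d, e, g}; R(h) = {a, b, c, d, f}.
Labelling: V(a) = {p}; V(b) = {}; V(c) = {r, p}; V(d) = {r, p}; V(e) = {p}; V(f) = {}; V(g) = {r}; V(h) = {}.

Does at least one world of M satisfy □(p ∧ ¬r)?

Let φ = □(p ∧ ¬r). Evaluate φ at each world:
  a (successors {b, c, d, e, f, h}): φ is false.
  b (successors {a, c, d, e, g, h}): φ is false.
  c (successors {a, b, c, d, h}): φ is false.
  d (successors {a, b, c, d, e, g, h}): φ is false.
  e (successors {a, b, d, g}): φ is false.
  f (successors {a, h}): φ is false.
  g (successors {b, d, e, g}): φ is false.
  h (successors {a, b, c, d, f}): φ is false.
For instance, at g:
  At g: □(p ∧ ¬r) requires p ∧ ¬r at every successor {b, d, e, g}.
    p ∧ ¬r fails at b, so □(p ∧ ¬r) is false at g.

No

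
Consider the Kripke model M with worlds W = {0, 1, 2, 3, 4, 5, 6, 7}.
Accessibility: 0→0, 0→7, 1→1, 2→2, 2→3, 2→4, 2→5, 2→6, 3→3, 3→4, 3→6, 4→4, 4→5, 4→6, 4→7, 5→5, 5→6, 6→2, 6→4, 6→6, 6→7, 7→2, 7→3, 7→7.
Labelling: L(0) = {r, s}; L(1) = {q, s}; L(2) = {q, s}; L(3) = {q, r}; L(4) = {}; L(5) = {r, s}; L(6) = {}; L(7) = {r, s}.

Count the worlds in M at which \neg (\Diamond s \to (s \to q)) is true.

3

Let φ = \neg (\Diamond s \to (s \to q)). Evaluate φ at each world:
  0 (successors {0, 7}): φ is true.
  1 (successors {1}): φ is false.
  2 (successors {2, 3, 4, 5, 6}): φ is false.
  3 (successors {3, 4, 6}): φ is false.
  4 (successors {4, 5, 6, 7}): φ is false.
  5 (successors {5, 6}): φ is true.
  6 (successors {2, 4, 6, 7}): φ is false.
  7 (successors {2, 3, 7}): φ is true.
For instance, at 6:
  At 6: \Diamond s \to (s \to q) is true, so \neg (\Diamond s \to (s \to q)) is false.
    At 6: \Diamond s is true, s \to q is true, so \Diamond s \to (s \to q) is true.
      At 6: \Diamond s requires s at some successor in {2, 4, 6, 7}.
        s holds at 2, so \Diamond s is true at 6.
Satisfying worlds: {0, 5, 7}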